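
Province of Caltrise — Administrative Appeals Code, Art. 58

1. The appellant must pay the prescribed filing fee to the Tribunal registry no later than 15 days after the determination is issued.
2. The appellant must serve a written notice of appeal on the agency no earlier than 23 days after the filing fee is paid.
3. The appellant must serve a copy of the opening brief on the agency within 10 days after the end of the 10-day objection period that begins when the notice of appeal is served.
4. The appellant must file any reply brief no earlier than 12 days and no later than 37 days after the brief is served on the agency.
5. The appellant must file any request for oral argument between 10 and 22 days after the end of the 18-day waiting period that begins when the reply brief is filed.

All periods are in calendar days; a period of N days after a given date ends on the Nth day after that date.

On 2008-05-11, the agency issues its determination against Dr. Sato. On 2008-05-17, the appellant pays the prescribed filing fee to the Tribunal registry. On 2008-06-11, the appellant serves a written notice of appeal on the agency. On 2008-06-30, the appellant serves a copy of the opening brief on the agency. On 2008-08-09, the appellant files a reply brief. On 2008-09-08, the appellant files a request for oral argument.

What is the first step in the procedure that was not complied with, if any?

Step 4

(1) due by 2008-05-11 + 15 days = 2008-05-26; completed 2008-05-17, before the deadline.
(2) permitted from 2008-05-17 + 23 days = 2008-06-09 onward; done 2008-06-11 — permitted.
(3) due by 2008-06-21 + 10 days = 2008-07-01; done 2008-06-30 — timely.
(4) the permitted window runs from 2008-06-30 + 12 = 2008-07-12 to 2008-06-30 + 37 = 2008-08-06; done 2008-08-09 — 3 days after the window closed.
Later steps need not be reached.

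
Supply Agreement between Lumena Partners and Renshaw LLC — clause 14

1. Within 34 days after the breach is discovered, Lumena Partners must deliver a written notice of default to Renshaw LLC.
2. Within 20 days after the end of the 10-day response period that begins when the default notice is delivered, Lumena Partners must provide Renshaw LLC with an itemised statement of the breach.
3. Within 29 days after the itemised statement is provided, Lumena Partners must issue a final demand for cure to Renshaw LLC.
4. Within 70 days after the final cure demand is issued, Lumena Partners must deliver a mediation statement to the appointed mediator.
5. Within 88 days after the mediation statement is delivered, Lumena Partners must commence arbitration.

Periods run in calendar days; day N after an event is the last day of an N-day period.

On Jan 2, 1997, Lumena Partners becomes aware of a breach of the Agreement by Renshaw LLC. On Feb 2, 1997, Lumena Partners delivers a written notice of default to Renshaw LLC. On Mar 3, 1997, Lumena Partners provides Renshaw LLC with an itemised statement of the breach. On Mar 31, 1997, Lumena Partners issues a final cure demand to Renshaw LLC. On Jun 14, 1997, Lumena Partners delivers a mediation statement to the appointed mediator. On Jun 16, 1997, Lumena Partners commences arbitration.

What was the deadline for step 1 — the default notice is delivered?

Feb 5, 1997

Step 1 runs from Jan 2, 1997, when the breach is discovered. 34 days after Jan 2, 1997 is Feb 5, 1997.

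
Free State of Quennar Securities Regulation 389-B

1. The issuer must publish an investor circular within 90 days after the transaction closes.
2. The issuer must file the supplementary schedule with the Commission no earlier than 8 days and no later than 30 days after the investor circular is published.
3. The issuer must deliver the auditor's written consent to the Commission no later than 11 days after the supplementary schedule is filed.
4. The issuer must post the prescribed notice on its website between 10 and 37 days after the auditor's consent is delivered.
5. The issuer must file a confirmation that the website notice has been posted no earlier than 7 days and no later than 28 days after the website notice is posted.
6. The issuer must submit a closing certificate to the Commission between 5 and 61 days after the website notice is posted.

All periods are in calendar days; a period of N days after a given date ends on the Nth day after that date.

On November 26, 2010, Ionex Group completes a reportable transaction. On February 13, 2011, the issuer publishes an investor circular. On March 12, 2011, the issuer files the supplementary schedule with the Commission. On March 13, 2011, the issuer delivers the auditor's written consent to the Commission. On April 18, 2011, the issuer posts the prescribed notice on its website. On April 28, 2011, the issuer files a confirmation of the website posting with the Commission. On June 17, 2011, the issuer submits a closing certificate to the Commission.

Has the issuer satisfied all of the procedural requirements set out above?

(1) due by November 26, 2010 + 90 days = February 24, 2011; done February 13, 2011 — timely.
(2) the permitted window runs from February 13, 2011 + 8 = February 21, 2011 to February 13, 2011 + 30 = March 15, 2011; done March 12, 2011 — within the window.
(3) due by March 12, 2011 + 11 days = March 23, 2011; completed March 13, 2011, before the deadline.
(4) the permitted window runs from March 13, 2011 + 10 = March 23, 2011 to March 13, 2011 + 37 = April 19, 2011; April 18, 2011 falls inside that range.
(5) the permitted window runs from April 18, 2011 + 7 = April 25, 2011 to April 18, 2011 + 28 = May 16, 2011; April 28, 2011 falls inside that range.
(6) the permitted window runs from April 18, 2011 + 5 = April 23, 2011 to April 18, 2011 + 61 = June 18, 2011; done June 17, 2011, which is between those dates.

Yes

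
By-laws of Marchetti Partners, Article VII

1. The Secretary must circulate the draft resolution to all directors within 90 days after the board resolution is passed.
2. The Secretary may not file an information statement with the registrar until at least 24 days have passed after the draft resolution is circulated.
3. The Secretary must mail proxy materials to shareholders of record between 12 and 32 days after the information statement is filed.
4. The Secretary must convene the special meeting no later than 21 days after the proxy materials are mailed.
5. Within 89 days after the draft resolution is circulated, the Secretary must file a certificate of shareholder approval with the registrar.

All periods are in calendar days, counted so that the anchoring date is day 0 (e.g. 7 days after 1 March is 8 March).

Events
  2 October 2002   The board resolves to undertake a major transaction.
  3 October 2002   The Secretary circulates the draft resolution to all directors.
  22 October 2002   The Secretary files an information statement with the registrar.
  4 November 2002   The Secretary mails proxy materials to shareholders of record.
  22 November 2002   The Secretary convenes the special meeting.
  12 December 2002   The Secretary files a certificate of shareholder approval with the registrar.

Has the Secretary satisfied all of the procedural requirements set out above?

No

(1) due by 2 October 2002 + 90 days = 31 December 2002; 3 October 2002 is within that limit.
(2) permitted from 3 October 2002 + 24 days = 27 October 2002 onward; done 22 October 2002 — 5 days too early.
Later steps need not be reached.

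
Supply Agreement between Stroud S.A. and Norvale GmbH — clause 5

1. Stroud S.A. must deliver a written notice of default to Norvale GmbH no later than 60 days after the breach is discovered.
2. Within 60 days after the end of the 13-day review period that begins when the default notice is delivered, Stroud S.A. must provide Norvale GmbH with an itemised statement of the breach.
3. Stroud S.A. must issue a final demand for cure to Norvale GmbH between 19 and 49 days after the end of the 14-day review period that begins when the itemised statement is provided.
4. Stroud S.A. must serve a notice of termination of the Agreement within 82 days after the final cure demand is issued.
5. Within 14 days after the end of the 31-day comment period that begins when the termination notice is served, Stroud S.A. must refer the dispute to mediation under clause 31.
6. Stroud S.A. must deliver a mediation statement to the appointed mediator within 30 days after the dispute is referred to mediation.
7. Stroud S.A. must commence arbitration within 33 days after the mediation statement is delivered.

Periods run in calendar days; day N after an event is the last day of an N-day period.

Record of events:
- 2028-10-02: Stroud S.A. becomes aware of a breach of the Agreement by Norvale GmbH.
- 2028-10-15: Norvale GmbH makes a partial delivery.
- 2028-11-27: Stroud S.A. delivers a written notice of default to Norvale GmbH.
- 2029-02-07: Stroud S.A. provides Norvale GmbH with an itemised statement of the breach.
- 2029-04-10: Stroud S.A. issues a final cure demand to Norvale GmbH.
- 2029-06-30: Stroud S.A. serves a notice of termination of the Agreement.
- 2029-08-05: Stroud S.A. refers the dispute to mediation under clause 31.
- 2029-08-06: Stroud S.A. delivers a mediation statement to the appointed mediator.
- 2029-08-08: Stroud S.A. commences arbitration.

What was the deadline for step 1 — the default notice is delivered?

2028-12-01

Step 1 runs from 2028-10-02, when the breach is discovered. 60 days after 2028-10-02 is 2028-12-01.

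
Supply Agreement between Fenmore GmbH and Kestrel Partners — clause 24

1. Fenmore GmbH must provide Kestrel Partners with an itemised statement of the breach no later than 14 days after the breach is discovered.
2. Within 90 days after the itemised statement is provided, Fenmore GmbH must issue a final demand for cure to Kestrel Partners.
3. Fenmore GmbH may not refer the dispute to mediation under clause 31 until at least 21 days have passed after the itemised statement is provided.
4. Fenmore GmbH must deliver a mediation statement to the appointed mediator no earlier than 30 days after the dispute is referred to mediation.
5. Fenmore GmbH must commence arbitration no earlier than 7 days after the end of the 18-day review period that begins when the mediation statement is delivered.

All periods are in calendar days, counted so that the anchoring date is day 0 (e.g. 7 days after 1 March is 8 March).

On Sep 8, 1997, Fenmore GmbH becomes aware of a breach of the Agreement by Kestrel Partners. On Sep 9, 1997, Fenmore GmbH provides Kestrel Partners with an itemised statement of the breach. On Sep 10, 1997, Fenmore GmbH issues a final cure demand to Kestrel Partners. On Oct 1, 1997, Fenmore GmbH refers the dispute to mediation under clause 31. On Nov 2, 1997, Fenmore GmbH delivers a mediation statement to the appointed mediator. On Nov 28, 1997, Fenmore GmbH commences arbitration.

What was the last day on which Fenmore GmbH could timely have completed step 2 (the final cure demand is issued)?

Step 2 runs from Sep 9, 1997, when the itemised statement is provided. 90 days after Sep 9, 1997 is Dec 8, 1997.

Dec 8, 1997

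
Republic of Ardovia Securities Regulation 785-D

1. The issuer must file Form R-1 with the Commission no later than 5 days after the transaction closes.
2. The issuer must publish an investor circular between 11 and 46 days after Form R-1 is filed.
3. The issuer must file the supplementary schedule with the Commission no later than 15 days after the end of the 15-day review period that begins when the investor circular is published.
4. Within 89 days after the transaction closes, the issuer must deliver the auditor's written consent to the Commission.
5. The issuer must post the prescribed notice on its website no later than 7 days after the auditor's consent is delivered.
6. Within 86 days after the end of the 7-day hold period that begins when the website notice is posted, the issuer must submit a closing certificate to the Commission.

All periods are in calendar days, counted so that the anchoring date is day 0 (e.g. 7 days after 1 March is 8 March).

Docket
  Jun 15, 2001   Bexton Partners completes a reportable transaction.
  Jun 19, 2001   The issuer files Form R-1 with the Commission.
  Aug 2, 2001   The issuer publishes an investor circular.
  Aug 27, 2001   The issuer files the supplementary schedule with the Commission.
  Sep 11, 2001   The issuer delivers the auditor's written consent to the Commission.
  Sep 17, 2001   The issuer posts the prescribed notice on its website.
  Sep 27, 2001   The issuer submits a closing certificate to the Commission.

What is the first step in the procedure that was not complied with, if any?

None — every step was satisfied

Step 1 — counting 5 days from Jun 15, 2001 (when the transaction closes) gives a deadline of Jun 20, 2001; Jun 19, 2001 is within that limit.
Step 2 — 11 and 46 days from Jun 19, 2001 (when Form R-1 is filed) are Jun 30, 2001 and Aug 4, 2001 respectively; Aug 2, 2001 falls inside that range.
Step 3 — counting 15 days from Aug 17, 2001 (end of the 15-day review period, which began when the investor circular is published on Aug 2, 2001) gives a deadline of Sep 1, 2001; done Aug 27, 2001 — timely.
Step 4 — counting 89 days from Jun 15, 2001 (when the transaction closes) gives a deadline of Sep 12, 2001; done Sep 11, 2001 — timely.
Step 5 — counting 7 days from Sep 11, 2001 (when the auditor's consent is delivered) gives a deadline of Sep 18, 2001; Sep 17, 2001 is within that limit.
Step 6 — counting 86 days from Sep 24, 2001 (end of the 7-day hold period, which began when the website notice is posted on Sep 17, 2001) gives a deadline of Dec 19, 2001; Sep 27, 2001 is within that limit.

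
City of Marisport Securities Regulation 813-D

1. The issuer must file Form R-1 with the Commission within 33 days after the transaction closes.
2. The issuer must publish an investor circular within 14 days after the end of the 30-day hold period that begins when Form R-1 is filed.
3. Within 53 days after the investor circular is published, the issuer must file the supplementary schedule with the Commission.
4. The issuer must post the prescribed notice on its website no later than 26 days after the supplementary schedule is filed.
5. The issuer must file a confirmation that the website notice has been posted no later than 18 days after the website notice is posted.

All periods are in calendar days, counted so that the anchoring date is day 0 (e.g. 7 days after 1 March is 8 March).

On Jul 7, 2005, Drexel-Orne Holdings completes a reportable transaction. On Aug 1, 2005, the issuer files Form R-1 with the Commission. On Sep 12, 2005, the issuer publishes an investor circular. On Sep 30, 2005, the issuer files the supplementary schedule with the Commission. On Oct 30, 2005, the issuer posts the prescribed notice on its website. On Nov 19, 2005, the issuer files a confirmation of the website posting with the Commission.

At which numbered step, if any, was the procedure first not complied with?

Step 4

Step 1: 33 days after Jul 7, 2005 (when the transaction closes) is Aug 9, 2005; completed Aug 1, 2005, before the deadline.
Step 2: 14 days after Aug 31, 2005 (end of the 30-day hold period, which began when Form R-1 is filed on Aug 1, 2005) is Sep 14, 2005; completed Sep 12, 2005, before the deadline.
Step 3: 53 days after Sep 12, 2005 (when the investor circular is published) is Nov 4, 2005; done Sep 30, 2005 — timely.
Step 4: 26 days after Sep 30, 2005 (when the supplementary schedule is filed) is Oct 26, 2005; Oct 30, 2005 misses that deadline by 4 days.
Later steps need not be reached.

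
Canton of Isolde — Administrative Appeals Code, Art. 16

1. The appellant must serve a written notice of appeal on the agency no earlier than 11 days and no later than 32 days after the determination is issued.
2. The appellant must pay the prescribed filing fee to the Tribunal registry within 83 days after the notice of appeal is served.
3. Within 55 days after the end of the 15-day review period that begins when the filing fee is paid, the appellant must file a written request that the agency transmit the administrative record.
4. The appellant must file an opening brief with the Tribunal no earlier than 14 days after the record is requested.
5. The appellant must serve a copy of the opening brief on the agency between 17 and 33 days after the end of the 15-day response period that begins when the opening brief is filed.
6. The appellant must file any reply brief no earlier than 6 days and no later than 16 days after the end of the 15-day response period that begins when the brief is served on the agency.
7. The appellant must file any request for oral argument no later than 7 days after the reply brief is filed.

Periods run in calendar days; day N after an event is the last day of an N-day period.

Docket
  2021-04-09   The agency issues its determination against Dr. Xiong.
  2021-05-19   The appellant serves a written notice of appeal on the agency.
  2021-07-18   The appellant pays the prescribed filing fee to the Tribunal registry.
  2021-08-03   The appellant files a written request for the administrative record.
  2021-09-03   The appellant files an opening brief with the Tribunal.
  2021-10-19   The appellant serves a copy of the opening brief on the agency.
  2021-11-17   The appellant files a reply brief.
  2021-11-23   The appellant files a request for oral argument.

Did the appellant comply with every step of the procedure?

Step 1: the window is 11–32 days after 2021-04-09 (when the determination is issued), so 2021-04-20 through 2021-05-11; 2021-05-19 is 8 days past the end of the window.
That is the first point of non-compliance.

No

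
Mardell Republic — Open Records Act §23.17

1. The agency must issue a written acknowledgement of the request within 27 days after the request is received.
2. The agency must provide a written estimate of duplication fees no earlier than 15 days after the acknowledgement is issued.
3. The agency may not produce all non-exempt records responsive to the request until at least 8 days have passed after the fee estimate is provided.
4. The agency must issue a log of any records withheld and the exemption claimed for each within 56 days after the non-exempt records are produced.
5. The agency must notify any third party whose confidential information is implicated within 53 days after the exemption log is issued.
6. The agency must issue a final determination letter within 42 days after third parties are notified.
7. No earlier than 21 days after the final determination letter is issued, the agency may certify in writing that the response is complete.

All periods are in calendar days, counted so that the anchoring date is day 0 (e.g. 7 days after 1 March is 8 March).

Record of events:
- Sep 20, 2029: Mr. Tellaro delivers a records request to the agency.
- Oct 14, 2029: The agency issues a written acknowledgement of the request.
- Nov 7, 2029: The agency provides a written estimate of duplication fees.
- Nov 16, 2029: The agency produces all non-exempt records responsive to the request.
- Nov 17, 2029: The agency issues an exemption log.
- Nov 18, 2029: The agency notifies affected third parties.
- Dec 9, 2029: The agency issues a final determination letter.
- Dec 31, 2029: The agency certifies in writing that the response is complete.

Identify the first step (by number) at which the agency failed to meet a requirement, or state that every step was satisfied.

(1) due by Sep 20, 2029 + 27 days = Oct 17, 2029; Oct 14, 2029 is within that limit.
(2) permitted from Oct 14, 2029 + 15 days = Oct 29, 2029 onward; Nov 7, 2029 is on or after that date.
(3) permitted from Nov 7, 2029 + 8 days = Nov 15, 2029 onward; done Nov 16, 2029 — permitted.
(4) due by Nov 16, 2029 + 56 days = Jan 11, 2030; Nov 17, 2029 is within that limit.
(5) due by Nov 17, 2029 + 53 days = Jan 9, 2030; completed Nov 18, 2029, before the deadline.
(6) due by Nov 18, 2029 + 42 days = Dec 30, 2029; completed Dec 9, 2029, before the deadline.
(7) permitted from Dec 9, 2029 + 21 days = Dec 30, 2029 onward; Dec 31, 2029 is on or after that date.

None — every step was satisfied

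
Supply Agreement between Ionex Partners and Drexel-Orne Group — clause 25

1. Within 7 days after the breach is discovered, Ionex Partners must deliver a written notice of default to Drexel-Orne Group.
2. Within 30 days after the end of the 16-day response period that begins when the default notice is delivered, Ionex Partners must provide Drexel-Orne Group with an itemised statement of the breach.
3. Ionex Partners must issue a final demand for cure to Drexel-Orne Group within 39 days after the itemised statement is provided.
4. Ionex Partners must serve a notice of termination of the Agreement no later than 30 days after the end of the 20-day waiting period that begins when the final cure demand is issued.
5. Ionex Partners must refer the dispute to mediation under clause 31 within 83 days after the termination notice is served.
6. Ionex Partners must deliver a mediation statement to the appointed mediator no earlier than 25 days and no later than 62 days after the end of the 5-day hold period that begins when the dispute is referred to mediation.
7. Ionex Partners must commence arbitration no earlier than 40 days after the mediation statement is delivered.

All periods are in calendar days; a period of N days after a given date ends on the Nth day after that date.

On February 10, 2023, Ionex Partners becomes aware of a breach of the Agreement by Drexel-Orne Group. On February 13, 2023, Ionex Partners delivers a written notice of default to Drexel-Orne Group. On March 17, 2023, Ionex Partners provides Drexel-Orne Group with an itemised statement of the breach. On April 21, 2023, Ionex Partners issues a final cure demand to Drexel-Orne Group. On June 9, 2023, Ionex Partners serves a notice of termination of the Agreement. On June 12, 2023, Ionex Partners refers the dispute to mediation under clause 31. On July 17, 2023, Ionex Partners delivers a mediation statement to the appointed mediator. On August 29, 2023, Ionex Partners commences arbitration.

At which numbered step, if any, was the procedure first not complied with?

None — every step was satisfied

(1) due by February 10, 2023 + 7 days = February 17, 2023; completed February 13, 2023, before the deadline.
(2) due by March 1, 2023 + 30 days = March 31, 2023; completed March 17, 2023, before the deadline.
(3) due by March 17, 2023 + 39 days = April 25, 2023; completed April 21, 2023, before the deadline.
(4) due by May 11, 2023 + 30 days = June 10, 2023; June 9, 2023 is within that limit.
(5) due by June 9, 2023 + 83 days = August 31, 2023; June 12, 2023 is within that limit.
(6) the permitted window runs from June 17, 2023 + 25 = July 12, 2023 to June 17, 2023 + 62 = August 18, 2023; July 17, 2023 falls inside that range.
(7) permitted from July 17, 2023 + 40 days = August 26, 2023 onward; August 29, 2023 is on or after that date.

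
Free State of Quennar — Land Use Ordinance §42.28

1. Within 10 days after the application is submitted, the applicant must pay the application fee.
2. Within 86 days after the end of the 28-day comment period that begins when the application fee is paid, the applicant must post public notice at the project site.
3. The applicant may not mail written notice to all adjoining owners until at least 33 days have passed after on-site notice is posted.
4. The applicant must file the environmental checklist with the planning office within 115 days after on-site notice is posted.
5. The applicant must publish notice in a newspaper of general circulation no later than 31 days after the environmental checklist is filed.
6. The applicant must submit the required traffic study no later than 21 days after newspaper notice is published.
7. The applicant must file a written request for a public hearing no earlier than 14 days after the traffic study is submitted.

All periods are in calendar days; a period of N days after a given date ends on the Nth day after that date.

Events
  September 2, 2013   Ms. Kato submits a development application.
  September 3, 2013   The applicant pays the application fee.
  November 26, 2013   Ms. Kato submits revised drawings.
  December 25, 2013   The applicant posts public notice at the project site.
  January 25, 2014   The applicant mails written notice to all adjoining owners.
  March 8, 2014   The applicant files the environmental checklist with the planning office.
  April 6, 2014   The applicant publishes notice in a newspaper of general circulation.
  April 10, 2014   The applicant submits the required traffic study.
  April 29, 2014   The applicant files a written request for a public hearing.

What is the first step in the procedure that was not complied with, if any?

Step 3

(1) due by September 2, 2013 + 10 days = September 12, 2013; September 3, 2013 is within that limit.
(2) due by October 1, 2013 + 86 days = December 26, 2013; December 25, 2013 is within that limit.
(3) permitted from December 25, 2013 + 33 days = January 27, 2014 onward; done January 25, 2014 — 2 days too early.
The procedure was therefore not followed at step 3.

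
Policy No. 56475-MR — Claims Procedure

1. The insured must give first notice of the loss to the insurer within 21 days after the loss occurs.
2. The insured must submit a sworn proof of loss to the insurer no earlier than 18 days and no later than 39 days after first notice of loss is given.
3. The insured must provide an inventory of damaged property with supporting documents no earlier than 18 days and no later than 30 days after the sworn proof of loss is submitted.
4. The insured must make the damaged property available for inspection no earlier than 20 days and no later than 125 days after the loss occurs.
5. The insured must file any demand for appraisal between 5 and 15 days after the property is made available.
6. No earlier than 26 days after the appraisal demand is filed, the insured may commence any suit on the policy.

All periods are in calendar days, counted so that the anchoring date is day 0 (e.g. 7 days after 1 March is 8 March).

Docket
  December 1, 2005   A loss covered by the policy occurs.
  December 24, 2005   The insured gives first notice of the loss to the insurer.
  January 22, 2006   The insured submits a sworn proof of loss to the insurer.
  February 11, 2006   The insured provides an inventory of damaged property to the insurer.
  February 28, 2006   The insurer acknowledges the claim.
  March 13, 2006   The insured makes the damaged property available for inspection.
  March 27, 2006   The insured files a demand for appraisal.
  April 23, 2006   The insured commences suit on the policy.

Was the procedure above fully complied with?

No

(1) due by December 1, 2005 + 21 days = December 22, 2005; done December 24, 2005 — 2 days late.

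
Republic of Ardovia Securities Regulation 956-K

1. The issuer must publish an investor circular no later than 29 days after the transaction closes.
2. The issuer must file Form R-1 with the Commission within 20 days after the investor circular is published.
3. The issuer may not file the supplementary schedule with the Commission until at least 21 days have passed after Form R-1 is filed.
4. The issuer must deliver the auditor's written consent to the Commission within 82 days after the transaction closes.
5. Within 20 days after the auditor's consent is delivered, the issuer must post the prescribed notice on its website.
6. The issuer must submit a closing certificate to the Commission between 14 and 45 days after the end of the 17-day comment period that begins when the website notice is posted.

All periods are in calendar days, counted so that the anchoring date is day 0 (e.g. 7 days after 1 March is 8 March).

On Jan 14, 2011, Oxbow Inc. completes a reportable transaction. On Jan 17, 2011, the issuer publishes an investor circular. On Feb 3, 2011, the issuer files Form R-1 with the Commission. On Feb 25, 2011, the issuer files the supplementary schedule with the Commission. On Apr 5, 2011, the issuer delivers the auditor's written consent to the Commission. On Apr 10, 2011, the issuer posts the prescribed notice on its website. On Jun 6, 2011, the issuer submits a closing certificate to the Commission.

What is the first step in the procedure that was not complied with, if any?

Step 1 — counting 29 days from Jan 14, 2011 (when the transaction closes) gives a deadline of Feb 12, 2011; Jan 17, 2011 is within that limit.
Step 2 — counting 20 days from Jan 17, 2011 (when the investor circular is published) gives a deadline of Feb 6, 2011; completed Feb 3, 2011, before the deadline.
Step 3 — must wait 21 days from Feb 3, 2011 (when Form R-1 is filed), so not before Feb 24, 2011; Feb 25, 2011 is on or after that date.
Step 4 — counting 82 days from Jan 14, 2011 (when the transaction closes) gives a deadline of Apr 6, 2011; Apr 5, 2011 is within that limit.
Step 5 — counting 20 days from Apr 5, 2011 (when the auditor's consent is delivered) gives a deadline of Apr 25, 2011; done Apr 10, 2011 — timely.
Step 6 — 14 and 45 days from Apr 27, 2011 (end of the 17-day comment period, which began when the website notice is posted on Apr 10, 2011) are May 11, 2011 and Jun 11, 2011 respectively; done Jun 6, 2011 — within the window.

None — every step was satisfied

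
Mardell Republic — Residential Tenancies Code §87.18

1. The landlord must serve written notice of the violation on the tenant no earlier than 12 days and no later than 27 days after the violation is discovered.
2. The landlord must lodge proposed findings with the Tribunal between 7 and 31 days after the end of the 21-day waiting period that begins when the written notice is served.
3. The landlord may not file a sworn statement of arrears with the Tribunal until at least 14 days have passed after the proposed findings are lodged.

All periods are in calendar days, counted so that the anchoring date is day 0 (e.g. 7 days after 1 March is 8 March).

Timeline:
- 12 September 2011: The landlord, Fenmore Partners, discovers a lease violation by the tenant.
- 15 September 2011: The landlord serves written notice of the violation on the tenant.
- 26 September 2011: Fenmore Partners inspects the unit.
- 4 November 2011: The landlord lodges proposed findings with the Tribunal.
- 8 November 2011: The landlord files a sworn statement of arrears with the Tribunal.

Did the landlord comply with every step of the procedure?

No

(1) the permitted window runs from 12 September 2011 + 12 = 24 September 2011 to 12 September 2011 + 27 = 9 October 2011; 15 September 2011 is 9 days too early.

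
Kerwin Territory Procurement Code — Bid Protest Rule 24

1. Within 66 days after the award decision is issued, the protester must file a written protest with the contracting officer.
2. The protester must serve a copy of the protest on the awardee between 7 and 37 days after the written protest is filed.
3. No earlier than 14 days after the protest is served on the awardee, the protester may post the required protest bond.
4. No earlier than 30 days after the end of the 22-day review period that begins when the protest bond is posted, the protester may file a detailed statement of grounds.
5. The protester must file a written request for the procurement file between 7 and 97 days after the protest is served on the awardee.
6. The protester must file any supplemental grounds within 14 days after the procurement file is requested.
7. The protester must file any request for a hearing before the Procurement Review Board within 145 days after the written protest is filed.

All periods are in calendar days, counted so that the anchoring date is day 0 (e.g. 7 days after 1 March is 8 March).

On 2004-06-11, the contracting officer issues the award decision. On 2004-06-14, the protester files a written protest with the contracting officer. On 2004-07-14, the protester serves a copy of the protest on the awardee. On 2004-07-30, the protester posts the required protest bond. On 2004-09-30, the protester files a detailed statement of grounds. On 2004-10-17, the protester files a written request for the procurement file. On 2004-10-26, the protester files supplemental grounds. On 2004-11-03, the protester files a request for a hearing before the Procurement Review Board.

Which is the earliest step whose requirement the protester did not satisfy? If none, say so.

Step 1: 66 days after 2004-06-11 (when the award decision is issued) is 2004-08-16; completed 2004-06-14, before the deadline.
Step 2: the window is 7–37 days after 2004-06-14 (when the written protest is filed), so 2004-06-21 through 2004-07-21; done 2004-07-14, which is between those dates.
Step 3: the earliest permitted date is 14 days after 2004-07-14 (when the protest is served on the awardee), i.e. 2004-07-28; done 2004-07-30, after the minimum wait.
Step 4: the earliest permitted date is 30 days after 2004-08-21 (end of the 22-day review period, which began when the protest bond is posted on 2004-07-30), i.e. 2004-09-20; done 2004-09-30, after the minimum wait.
Step 5: the window is 7–97 days after 2004-07-14 (when the protest is served on the awardee), so 2004-07-21 through 2004-10-19; 2004-10-17 falls inside that range.
Step 6: 14 days after 2004-10-17 (when the procurement file is requested) is 2004-10-31; done 2004-10-26 — timely.
Step 7: 145 days after 2004-06-14 (when the written protest is filed) is 2004-11-06; 2004-11-03 is within that limit.

None — every step was satisfied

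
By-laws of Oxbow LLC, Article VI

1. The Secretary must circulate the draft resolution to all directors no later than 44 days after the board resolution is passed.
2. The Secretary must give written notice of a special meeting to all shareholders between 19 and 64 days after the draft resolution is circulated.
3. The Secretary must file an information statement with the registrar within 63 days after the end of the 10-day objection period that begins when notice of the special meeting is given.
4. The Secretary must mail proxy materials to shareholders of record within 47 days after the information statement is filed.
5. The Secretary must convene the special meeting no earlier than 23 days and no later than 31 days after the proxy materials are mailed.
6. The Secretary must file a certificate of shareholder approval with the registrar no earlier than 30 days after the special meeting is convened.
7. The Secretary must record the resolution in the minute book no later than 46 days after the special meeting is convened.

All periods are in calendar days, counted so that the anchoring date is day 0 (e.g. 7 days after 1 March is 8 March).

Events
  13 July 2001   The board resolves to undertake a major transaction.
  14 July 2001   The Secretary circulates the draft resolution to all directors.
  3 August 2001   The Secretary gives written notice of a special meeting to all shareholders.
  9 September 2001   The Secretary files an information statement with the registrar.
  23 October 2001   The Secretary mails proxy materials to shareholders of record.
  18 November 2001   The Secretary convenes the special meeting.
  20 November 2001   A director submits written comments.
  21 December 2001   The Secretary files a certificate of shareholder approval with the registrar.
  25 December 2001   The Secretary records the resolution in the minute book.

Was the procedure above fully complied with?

(1) due by 13 July 2001 + 44 days = 26 August 2001; 14 July 2001 is within that limit.
(2) the permitted window runs from 14 July 2001 + 19 = 2 August 2001 to 14 July 2001 + 64 = 16 September 2001; done 3 August 2001, which is between those dates.
(3) due by 13 August 2001 + 63 days = 15 October 2001; completed 9 September 2001, before the deadline.
(4) due by 9 September 2001 + 47 days = 26 October 2001; done 23 October 2001 — timely.
(5) the permitted window runs from 23 October 2001 + 23 = 15 November 2001 to 23 October 2001 + 31 = 23 November 2001; done 18 November 2001 — within the window.
(6) permitted from 18 November 2001 + 30 days = 18 December 2001 onward; done 21 December 2001, after the minimum wait.
(7) due by 18 November 2001 + 46 days = 3 January 2002; done 25 December 2001 — timely.

Yes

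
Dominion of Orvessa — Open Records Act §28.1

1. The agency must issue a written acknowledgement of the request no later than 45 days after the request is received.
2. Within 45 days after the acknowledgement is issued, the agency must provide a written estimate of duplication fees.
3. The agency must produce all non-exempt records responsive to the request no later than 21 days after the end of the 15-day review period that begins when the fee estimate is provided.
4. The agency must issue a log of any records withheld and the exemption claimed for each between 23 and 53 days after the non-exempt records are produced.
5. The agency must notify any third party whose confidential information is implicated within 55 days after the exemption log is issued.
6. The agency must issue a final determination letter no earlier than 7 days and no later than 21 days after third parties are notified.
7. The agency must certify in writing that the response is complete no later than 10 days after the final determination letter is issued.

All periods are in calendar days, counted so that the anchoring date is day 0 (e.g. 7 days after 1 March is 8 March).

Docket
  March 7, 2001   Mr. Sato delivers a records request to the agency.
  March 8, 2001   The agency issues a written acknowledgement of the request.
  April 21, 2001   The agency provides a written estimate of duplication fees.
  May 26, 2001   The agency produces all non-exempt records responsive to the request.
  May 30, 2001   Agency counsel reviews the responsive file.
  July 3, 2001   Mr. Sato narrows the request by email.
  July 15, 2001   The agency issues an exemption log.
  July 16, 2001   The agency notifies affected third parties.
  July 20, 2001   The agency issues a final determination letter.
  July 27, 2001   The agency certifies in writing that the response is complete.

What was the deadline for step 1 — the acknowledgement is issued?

April 21, 2001

Step 1 runs from March 7, 2001, when the request is received. 45 days after March 7, 2001 is April 21, 2001.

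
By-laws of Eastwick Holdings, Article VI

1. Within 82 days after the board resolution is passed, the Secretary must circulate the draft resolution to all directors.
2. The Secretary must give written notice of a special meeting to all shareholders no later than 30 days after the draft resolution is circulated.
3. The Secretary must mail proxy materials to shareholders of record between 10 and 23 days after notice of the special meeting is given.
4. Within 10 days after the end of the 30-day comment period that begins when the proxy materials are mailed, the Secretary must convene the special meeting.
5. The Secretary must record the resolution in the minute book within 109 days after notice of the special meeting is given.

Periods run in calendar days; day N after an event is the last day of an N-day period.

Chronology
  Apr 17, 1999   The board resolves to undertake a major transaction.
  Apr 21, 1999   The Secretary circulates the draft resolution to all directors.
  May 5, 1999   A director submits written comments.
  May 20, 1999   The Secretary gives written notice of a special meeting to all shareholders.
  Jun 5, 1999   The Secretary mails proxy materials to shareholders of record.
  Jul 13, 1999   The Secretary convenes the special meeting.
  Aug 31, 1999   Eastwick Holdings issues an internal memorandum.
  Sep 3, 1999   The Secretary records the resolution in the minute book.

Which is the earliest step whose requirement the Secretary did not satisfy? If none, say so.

None — every step was satisfied

Step 1: 82 days after Apr 17, 1999 (when the board resolution is passed) is Jul 8, 1999; Apr 21, 1999 is within that limit.
Step 2: 30 days after Apr 21, 1999 (when the draft resolution is circulated) is May 21, 1999; done May 20, 1999 — timely.
Step 3: the window is 10–23 days after May 20, 1999 (when notice of the special meeting is given), so May 30, 1999 through Jun 12, 1999; Jun 5, 1999 falls inside that range.
Step 4: 10 days after Jul 5, 1999 (end of the 30-day comment period, which began when the proxy materials are mailed on Jun 5, 1999) is Jul 15, 1999; done Jul 13, 1999 — timely.
Step 5: 109 days after May 20, 1999 (when notice of the special meeting is given) is Sep 6, 1999; completed Sep 3, 1999, before the deadline.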